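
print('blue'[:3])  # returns blu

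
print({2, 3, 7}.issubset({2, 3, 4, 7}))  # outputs True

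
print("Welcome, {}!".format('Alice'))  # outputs Welcome, Alice!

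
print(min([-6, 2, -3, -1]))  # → -6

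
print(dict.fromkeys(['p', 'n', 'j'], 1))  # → {'p': 1, 'n': 1, 'j': 1}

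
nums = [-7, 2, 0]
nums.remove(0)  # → [-7, 2]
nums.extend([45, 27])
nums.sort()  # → [-7, 2, 27, 45]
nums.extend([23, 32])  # [-7, 2, 27, 45, 23, 32]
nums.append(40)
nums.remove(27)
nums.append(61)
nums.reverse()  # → [61, 40, 32, 23, 45, 2, -7]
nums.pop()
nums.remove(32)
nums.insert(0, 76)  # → [76, 61, 40, 23, 45, 2]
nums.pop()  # 2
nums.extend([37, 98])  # [76, 61, 40, 23, 45, 37, 98]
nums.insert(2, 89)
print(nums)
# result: [76, 61, 89, 40, 23, 45, 37, 98]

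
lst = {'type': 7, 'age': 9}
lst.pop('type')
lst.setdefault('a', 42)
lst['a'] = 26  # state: {'age': 9, 'a': 26}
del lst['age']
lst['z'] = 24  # {'a': 26, 'z': 24}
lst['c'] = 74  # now {'a': 26, 'z': 24, 'c': 74}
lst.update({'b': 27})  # {'a': 26, 'z': 24, 'c': 74, 'b': 27}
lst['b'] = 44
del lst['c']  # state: {'a': 26, 'z': 24, 'b': 44}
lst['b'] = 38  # {'a': 26, 'z': 24, 'b': 38}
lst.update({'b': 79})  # {'a': 26, 'z': 24, 'b': 79}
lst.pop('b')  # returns 79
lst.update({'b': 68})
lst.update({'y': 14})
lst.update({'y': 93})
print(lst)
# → {'a': 26, 'z': 24, 'b': 68, 'y': 93}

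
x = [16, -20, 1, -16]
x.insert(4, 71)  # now [16, -20, 1, -16, 71]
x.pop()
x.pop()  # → -16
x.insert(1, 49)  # [16, 49, -20, 1]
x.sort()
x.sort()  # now [-20, 1, 16, 49]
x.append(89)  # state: [-20, 1, 16, 49, 89]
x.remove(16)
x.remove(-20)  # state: [1, 49, 89]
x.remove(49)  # [1, 89]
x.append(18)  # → [1, 89, 18]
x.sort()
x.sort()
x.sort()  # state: [1, 18, 89]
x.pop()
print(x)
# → [1, 18]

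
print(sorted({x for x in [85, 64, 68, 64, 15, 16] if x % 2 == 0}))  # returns [16, 64, 68]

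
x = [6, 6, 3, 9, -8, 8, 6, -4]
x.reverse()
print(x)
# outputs [-4, 6, 8, -8, 9, 3, 6, 6]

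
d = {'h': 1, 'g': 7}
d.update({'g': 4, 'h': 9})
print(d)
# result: {'h': 9, 'g': 4}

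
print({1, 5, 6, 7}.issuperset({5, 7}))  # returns True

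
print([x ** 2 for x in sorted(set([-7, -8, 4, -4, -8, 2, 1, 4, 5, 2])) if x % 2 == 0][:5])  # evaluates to [64, 16, 4, 16]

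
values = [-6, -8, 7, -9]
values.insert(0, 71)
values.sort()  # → [-9, -8, -6, 7, 71]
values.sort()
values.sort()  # [-9, -8, -6, 7, 71]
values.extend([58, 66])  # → [-9, -8, -6, 7, 71, 58, 66]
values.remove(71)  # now [-9, -8, -6, 7, 58, 66]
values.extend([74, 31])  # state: [-9, -8, -6, 7, 58, 66, 74, 31]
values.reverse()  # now [31, 74, 66, 58, 7, -6, -8, -9]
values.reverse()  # [-9, -8, -6, 7, 58, 66, 74, 31]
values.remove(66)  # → [-9, -8, -6, 7, 58, 74, 31]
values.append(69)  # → [-9, -8, -6, 7, 58, 74, 31, 69]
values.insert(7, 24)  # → [-9, -8, -6, 7, 58, 74, 31, 24, 69]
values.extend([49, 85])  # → [-9, -8, -6, 7, 58, 74, 31, 24, 69, 49, 85]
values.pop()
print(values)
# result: [-9, -8, -6, 7, 58, 74, 31, 24, 69, 49]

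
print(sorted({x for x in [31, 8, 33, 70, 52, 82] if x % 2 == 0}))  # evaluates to [8, 52, 70, 82]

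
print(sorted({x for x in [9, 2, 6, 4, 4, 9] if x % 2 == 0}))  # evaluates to [2, 4, 6]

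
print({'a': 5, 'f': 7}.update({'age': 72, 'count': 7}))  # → None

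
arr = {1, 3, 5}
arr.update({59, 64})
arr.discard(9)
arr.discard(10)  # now {1, 3, 5, 59, 64}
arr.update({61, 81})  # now {1, 3, 5, 59, 61, 64, 81}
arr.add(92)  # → {1, 3, 5, 59, 61, 64, 81, 92}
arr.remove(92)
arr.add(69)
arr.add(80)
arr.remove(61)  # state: {1, 3, 5, 59, 64, 69, 80, 81}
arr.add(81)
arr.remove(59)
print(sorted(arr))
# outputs [1, 3, 5, 64, 69, 80, 81]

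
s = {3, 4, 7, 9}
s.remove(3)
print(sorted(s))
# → [4, 7, 9]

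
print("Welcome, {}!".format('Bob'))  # Welcome, Bob!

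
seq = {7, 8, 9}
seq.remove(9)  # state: {7, 8}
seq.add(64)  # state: {7, 8, 64}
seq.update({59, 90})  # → {7, 8, 59, 64, 90}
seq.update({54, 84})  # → {7, 8, 54, 59, 64, 84, 90}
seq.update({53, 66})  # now {7, 8, 53, 54, 59, 64, 66, 84, 90}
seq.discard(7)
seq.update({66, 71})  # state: {8, 53, 54, 59, 64, 66, 71, 84, 90}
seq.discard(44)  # {8, 53, 54, 59, 64, 66, 71, 84, 90}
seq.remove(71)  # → {8, 53, 54, 59, 64, 66, 84, 90}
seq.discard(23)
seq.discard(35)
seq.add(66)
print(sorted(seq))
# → [8, 53, 54, 59, 64, 66, 84, 90]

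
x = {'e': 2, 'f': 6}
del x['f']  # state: {'e': 2}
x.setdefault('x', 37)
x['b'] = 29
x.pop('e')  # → 2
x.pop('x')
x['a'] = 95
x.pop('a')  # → 95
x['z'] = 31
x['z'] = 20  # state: {'b': 29, 'z': 20}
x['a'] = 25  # {'b': 29, 'z': 20, 'a': 25}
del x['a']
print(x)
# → {'b': 29, 'z': 20}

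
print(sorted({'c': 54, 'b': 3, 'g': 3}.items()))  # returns [('b', 3), ('c', 54), ('g', 3)]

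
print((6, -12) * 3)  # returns (6, -12, 6, -12, 6, -12)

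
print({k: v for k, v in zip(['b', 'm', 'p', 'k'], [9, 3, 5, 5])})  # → {'b': 9, 'm': 3, 'p': 5, 'k': 5}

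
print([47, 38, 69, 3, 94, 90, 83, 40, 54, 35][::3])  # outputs [47, 3, 83, 35]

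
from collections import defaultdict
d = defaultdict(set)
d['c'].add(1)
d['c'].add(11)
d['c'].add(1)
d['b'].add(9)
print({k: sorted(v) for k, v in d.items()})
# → {'c': [1, 11], 'b': [9]}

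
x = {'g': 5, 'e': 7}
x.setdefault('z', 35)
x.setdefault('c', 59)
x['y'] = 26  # {'g': 5, 'e': 7, 'z': 35, 'c': 59, 'y': 26}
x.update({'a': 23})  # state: {'g': 5, 'e': 7, 'z': 35, 'c': 59, 'y': 26, 'a': 23}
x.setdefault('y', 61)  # 26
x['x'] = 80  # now {'g': 5, 'e': 7, 'z': 35, 'c': 59, 'y': 26, 'a': 23, 'x': 80}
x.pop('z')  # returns 35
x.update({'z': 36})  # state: {'g': 5, 'e': 7, 'c': 59, 'y': 26, 'a': 23, 'x': 80, 'z': 36}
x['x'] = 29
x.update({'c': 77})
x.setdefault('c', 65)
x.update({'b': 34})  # {'g': 5, 'e': 7, 'c': 77, 'y': 26, 'a': 23, 'x': 29, 'z': 36, 'b': 34}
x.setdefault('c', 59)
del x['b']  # {'g': 5, 'e': 7, 'c': 77, 'y': 26, 'a': 23, 'x': 29, 'z': 36}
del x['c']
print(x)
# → {'g': 5, 'e': 7, 'y': 26, 'a': 23, 'x': 29, 'z': 36}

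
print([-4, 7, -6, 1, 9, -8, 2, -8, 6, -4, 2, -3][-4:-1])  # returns [6, -4, 2]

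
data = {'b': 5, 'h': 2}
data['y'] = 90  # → {'b': 5, 'h': 2, 'y': 90}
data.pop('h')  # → 2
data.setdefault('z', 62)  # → 62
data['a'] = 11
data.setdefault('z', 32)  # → 62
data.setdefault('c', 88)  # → 88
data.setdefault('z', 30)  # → 62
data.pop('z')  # 62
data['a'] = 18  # {'b': 5, 'y': 90, 'a': 18, 'c': 88}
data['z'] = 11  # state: {'b': 5, 'y': 90, 'a': 18, 'c': 88, 'z': 11}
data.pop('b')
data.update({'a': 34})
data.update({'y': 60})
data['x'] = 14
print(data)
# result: {'y': 60, 'a': 34, 'c': 88, 'z': 11, 'x': 14}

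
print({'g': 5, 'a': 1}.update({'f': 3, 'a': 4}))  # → None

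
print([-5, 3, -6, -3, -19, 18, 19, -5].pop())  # -5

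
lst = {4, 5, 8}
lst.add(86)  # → {4, 5, 8, 86}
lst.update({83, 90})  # {4, 5, 8, 83, 86, 90}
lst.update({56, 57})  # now {4, 5, 8, 56, 57, 83, 86, 90}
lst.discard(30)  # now {4, 5, 8, 56, 57, 83, 86, 90}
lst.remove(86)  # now {4, 5, 8, 56, 57, 83, 90}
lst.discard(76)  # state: {4, 5, 8, 56, 57, 83, 90}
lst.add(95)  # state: {4, 5, 8, 56, 57, 83, 90, 95}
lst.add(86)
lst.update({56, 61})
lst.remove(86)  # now {4, 5, 8, 56, 57, 61, 83, 90, 95}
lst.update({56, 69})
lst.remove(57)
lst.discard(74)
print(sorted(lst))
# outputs [4, 5, 8, 56, 61, 69, 83, 90, 95]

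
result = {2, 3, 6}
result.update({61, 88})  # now {2, 3, 6, 61, 88}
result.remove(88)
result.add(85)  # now {2, 3, 6, 61, 85}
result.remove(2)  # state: {3, 6, 61, 85}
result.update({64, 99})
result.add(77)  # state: {3, 6, 61, 64, 77, 85, 99}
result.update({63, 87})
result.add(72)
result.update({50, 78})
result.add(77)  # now {3, 6, 50, 61, 63, 64, 72, 77, 78, 85, 87, 99}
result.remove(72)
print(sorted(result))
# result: [3, 6, 50, 61, 63, 64, 77, 78, 85, 87, 99]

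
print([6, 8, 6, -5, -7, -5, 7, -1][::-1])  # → [-1, 7, -5, -7, -5, 6, 8, 6]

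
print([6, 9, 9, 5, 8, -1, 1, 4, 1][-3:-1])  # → [1, 4]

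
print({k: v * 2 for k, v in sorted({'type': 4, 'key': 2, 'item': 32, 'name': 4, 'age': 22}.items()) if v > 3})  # {'age': 44, 'item': 64, 'name': 8, 'type': 8}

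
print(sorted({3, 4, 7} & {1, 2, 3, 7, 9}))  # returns [3, 7]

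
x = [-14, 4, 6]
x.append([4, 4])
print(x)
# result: [-14, 4, 6, [4, 4]]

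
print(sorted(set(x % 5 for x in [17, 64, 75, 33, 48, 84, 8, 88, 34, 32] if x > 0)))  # [0, 2, 3, 4]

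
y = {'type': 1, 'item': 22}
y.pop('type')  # 1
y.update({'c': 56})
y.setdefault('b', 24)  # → 24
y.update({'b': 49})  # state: {'item': 22, 'c': 56, 'b': 49}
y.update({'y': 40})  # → {'item': 22, 'c': 56, 'b': 49, 'y': 40}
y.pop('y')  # 40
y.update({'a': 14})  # {'item': 22, 'c': 56, 'b': 49, 'a': 14}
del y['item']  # {'c': 56, 'b': 49, 'a': 14}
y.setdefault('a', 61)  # 14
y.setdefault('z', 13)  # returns 13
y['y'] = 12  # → {'c': 56, 'b': 49, 'a': 14, 'z': 13, 'y': 12}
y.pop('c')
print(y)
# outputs {'b': 49, 'a': 14, 'z': 13, 'y': 12}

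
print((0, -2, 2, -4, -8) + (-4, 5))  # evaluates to (0, -2, 2, -4, -8, -4, 5)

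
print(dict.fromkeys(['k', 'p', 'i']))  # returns {'k': None, 'p': None, 'i': None}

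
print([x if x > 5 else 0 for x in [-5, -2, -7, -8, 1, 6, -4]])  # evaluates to [0, 0, 0, 0, 0, 6, 0]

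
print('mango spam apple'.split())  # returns ['mango', 'spam', 'apple']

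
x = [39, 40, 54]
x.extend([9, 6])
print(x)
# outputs [39, 40, 54, 9, 6]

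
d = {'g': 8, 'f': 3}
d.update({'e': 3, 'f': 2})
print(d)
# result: {'g': 8, 'f': 2, 'e': 3}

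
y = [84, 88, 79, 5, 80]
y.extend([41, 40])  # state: [84, 88, 79, 5, 80, 41, 40]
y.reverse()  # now [40, 41, 80, 5, 79, 88, 84]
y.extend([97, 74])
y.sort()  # [5, 40, 41, 74, 79, 80, 84, 88, 97]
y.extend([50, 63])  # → [5, 40, 41, 74, 79, 80, 84, 88, 97, 50, 63]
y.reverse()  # [63, 50, 97, 88, 84, 80, 79, 74, 41, 40, 5]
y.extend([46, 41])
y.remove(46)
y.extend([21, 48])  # [63, 50, 97, 88, 84, 80, 79, 74, 41, 40, 5, 41, 21, 48]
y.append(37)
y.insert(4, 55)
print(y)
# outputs [63, 50, 97, 88, 55, 84, 80, 79, 74, 41, 40, 5, 41, 21, 48, 37]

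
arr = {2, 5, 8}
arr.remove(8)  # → {2, 5}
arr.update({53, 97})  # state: {2, 5, 53, 97}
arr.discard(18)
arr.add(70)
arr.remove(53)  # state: {2, 5, 70, 97}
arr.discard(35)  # {2, 5, 70, 97}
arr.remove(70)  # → {2, 5, 97}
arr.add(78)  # {2, 5, 78, 97}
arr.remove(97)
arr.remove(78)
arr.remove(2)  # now {5}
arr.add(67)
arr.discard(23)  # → {5, 67}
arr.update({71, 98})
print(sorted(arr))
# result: [5, 67, 71, 98]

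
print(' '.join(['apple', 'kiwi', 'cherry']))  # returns apple kiwi cherry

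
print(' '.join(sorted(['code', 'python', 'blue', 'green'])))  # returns blue code green python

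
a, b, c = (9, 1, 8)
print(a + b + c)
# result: 18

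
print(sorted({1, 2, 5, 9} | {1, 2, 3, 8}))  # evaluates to [1, 2, 3, 5, 8, 9]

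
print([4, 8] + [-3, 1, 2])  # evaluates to [4, 8, -3, 1, 2]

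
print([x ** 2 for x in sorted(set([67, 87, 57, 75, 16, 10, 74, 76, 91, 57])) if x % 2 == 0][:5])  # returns [100, 256, 5476, 5776]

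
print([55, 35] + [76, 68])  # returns [55, 35, 76, 68]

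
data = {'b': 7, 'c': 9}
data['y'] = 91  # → {'b': 7, 'c': 9, 'y': 91}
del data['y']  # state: {'b': 7, 'c': 9}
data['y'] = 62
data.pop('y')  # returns 62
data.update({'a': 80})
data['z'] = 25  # {'b': 7, 'c': 9, 'a': 80, 'z': 25}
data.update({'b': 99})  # {'b': 99, 'c': 9, 'a': 80, 'z': 25}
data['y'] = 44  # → {'b': 99, 'c': 9, 'a': 80, 'z': 25, 'y': 44}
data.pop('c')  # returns 9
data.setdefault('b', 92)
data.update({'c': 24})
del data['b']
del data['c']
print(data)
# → {'a': 80, 'z': 25, 'y': 44}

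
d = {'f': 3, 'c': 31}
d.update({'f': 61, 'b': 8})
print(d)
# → {'f': 61, 'c': 31, 'b': 8}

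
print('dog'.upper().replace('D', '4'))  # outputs 4OG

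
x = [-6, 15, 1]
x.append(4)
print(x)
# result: [-6, 15, 1, 4]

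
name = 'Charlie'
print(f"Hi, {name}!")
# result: Hi, Charlie!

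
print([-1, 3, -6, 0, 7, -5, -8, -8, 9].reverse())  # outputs None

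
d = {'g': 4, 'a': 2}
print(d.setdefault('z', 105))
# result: 105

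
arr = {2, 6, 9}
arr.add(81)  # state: {2, 6, 9, 81}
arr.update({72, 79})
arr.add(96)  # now {2, 6, 9, 72, 79, 81, 96}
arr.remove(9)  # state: {2, 6, 72, 79, 81, 96}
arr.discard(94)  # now {2, 6, 72, 79, 81, 96}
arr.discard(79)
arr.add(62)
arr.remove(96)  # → {2, 6, 62, 72, 81}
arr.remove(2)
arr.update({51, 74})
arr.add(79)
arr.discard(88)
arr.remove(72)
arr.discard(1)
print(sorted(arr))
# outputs [6, 51, 62, 74, 79, 81]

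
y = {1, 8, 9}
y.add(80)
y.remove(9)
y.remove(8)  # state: {1, 80}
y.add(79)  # {1, 79, 80}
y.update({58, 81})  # {1, 58, 79, 80, 81}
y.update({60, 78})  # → {1, 58, 60, 78, 79, 80, 81}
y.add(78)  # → {1, 58, 60, 78, 79, 80, 81}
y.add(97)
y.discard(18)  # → {1, 58, 60, 78, 79, 80, 81, 97}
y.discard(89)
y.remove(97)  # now {1, 58, 60, 78, 79, 80, 81}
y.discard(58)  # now {1, 60, 78, 79, 80, 81}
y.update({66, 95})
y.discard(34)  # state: {1, 60, 66, 78, 79, 80, 81, 95}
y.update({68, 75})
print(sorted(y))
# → [1, 60, 66, 68, 75, 78, 79, 80, 81, 95]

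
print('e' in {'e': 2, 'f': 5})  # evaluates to True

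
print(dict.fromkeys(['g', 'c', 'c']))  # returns {'g': None, 'c': None}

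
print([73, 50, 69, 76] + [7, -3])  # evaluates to [73, 50, 69, 76, 7, -3]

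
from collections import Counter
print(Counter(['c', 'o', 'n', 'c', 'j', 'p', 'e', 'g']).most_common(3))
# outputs [('c', 2), ('o', 1), ('n', 1)]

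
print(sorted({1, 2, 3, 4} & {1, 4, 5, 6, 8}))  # [1, 4]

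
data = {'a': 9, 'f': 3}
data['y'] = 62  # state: {'a': 9, 'f': 3, 'y': 62}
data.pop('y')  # 62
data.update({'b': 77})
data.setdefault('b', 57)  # 77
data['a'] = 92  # {'a': 92, 'f': 3, 'b': 77}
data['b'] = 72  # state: {'a': 92, 'f': 3, 'b': 72}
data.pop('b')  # 72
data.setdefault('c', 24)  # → 24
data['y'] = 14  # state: {'a': 92, 'f': 3, 'c': 24, 'y': 14}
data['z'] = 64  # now {'a': 92, 'f': 3, 'c': 24, 'y': 14, 'z': 64}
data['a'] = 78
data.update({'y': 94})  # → {'a': 78, 'f': 3, 'c': 24, 'y': 94, 'z': 64}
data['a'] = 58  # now {'a': 58, 'f': 3, 'c': 24, 'y': 94, 'z': 64}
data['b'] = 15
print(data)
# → {'a': 58, 'f': 3, 'c': 24, 'y': 94, 'z': 64, 'b': 15}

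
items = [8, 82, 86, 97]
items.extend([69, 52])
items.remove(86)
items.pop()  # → 52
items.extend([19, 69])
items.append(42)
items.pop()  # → 42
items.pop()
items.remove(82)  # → [8, 97, 69, 19]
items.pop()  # 19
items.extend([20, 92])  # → [8, 97, 69, 20, 92]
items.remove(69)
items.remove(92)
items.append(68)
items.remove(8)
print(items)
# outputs [97, 20, 68]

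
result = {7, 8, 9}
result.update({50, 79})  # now {7, 8, 9, 50, 79}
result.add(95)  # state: {7, 8, 9, 50, 79, 95}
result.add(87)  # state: {7, 8, 9, 50, 79, 87, 95}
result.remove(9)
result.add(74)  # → {7, 8, 50, 74, 79, 87, 95}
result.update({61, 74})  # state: {7, 8, 50, 61, 74, 79, 87, 95}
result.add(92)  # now {7, 8, 50, 61, 74, 79, 87, 92, 95}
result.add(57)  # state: {7, 8, 50, 57, 61, 74, 79, 87, 92, 95}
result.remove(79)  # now {7, 8, 50, 57, 61, 74, 87, 92, 95}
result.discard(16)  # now {7, 8, 50, 57, 61, 74, 87, 92, 95}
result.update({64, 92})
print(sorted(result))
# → [7, 8, 50, 57, 61, 64, 74, 87, 92, 95]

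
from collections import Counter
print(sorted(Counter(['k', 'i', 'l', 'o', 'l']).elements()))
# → ['i', 'k', 'l', 'l', 'o']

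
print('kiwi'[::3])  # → ki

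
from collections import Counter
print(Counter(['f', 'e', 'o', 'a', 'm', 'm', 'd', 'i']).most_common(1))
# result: [('m', 2)]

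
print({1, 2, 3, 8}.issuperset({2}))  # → True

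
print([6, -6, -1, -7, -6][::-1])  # [-6, -7, -1, -6, 6]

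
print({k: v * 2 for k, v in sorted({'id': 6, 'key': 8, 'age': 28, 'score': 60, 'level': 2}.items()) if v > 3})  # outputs {'age': 56, 'id': 12, 'key': 16, 'score': 120}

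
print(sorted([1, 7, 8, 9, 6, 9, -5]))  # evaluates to [-5, 1, 6, 7, 8, 9, 9]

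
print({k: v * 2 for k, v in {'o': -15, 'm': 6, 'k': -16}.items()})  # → {'o': -30, 'm': 12, 'k': -32}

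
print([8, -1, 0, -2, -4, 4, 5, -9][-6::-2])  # [0, 8]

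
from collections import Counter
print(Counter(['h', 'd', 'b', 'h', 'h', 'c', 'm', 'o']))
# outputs Counter({'h': 3, 'd': 1, 'b': 1, 'c': 1, 'm': 1, 'o': 1})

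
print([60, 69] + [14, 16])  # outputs [60, 69, 14, 16]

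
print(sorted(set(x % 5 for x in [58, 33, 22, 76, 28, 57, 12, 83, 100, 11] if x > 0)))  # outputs [0, 1, 2, 3]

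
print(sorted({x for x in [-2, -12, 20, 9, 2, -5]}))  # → [-12, -5, -2, 2, 9, 20]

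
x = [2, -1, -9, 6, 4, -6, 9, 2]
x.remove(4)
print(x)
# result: [2, -1, -9, 6, -6, 9, 2]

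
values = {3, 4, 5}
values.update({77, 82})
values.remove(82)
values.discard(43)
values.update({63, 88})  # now {3, 4, 5, 63, 77, 88}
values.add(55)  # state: {3, 4, 5, 55, 63, 77, 88}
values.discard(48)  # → {3, 4, 5, 55, 63, 77, 88}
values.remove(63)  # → {3, 4, 5, 55, 77, 88}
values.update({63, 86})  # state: {3, 4, 5, 55, 63, 77, 86, 88}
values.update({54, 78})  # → {3, 4, 5, 54, 55, 63, 77, 78, 86, 88}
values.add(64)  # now {3, 4, 5, 54, 55, 63, 64, 77, 78, 86, 88}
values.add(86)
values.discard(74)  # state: {3, 4, 5, 54, 55, 63, 64, 77, 78, 86, 88}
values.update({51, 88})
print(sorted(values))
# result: [3, 4, 5, 51, 54, 55, 63, 64, 77, 78, 86, 88]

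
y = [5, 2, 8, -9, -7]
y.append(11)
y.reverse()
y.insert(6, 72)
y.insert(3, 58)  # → [11, -7, -9, 58, 8, 2, 5, 72]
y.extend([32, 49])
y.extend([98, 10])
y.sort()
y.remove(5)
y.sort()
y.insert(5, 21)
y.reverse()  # [98, 72, 58, 49, 32, 11, 21, 10, 8, 2, -7, -9]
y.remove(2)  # [98, 72, 58, 49, 32, 11, 21, 10, 8, -7, -9]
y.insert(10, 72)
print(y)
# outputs [98, 72, 58, 49, 32, 11, 21, 10, 8, -7, 72, -9]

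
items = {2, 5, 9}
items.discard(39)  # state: {2, 5, 9}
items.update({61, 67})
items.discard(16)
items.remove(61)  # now {2, 5, 9, 67}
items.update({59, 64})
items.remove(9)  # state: {2, 5, 59, 64, 67}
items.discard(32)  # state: {2, 5, 59, 64, 67}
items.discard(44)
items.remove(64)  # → {2, 5, 59, 67}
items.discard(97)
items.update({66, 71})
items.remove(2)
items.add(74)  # {5, 59, 66, 67, 71, 74}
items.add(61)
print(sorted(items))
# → [5, 59, 61, 66, 67, 71, 74]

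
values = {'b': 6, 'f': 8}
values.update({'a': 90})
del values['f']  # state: {'b': 6, 'a': 90}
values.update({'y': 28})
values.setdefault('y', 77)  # 28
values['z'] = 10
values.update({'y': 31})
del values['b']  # {'a': 90, 'y': 31, 'z': 10}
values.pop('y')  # 31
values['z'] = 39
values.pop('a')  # 90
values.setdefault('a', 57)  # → 57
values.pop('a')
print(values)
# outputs {'z': 39}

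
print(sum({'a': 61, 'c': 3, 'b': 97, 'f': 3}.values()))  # 164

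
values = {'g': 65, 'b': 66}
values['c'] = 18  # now {'g': 65, 'b': 66, 'c': 18}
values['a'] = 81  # {'g': 65, 'b': 66, 'c': 18, 'a': 81}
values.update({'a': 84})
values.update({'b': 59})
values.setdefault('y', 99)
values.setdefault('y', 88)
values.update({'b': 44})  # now {'g': 65, 'b': 44, 'c': 18, 'a': 84, 'y': 99}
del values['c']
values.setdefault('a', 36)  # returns 84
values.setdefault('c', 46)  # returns 46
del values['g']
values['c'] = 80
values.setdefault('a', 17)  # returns 84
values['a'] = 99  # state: {'b': 44, 'a': 99, 'y': 99, 'c': 80}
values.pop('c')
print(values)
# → {'b': 44, 'a': 99, 'y': 99}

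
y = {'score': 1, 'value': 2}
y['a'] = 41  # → {'score': 1, 'value': 2, 'a': 41}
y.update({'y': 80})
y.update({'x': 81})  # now {'score': 1, 'value': 2, 'a': 41, 'y': 80, 'x': 81}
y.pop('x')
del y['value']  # {'score': 1, 'a': 41, 'y': 80}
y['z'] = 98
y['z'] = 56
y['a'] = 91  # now {'score': 1, 'a': 91, 'y': 80, 'z': 56}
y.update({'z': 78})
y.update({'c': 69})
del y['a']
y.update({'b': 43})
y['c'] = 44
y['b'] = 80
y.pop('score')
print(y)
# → {'y': 80, 'z': 78, 'c': 44, 'b': 80}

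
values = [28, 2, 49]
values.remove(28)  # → [2, 49]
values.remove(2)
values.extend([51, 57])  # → [49, 51, 57]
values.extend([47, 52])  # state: [49, 51, 57, 47, 52]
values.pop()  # 52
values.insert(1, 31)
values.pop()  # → 47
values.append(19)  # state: [49, 31, 51, 57, 19]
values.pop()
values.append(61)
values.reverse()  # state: [61, 57, 51, 31, 49]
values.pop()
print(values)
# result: [61, 57, 51, 31]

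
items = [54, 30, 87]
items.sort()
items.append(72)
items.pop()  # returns 72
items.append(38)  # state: [30, 54, 87, 38]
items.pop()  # 38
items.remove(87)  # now [30, 54]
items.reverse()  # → [54, 30]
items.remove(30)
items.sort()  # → [54]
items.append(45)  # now [54, 45]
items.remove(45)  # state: [54]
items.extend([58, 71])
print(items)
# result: [54, 58, 71]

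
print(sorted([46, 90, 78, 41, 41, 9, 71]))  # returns [9, 41, 41, 46, 71, 78, 90]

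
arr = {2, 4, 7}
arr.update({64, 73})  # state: {2, 4, 7, 64, 73}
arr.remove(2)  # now {4, 7, 64, 73}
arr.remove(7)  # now {4, 64, 73}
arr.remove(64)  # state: {4, 73}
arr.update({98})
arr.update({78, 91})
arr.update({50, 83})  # {4, 50, 73, 78, 83, 91, 98}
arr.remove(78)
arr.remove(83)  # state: {4, 50, 73, 91, 98}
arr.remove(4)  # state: {50, 73, 91, 98}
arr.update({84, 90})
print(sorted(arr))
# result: [50, 73, 84, 90, 91, 98]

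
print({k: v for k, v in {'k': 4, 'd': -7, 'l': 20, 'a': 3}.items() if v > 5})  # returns {'l': 20}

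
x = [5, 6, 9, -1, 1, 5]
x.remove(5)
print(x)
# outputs [6, 9, -1, 1, 5]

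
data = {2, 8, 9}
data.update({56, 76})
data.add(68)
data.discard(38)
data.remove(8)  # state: {2, 9, 56, 68, 76}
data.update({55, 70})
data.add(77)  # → {2, 9, 55, 56, 68, 70, 76, 77}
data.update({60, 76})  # {2, 9, 55, 56, 60, 68, 70, 76, 77}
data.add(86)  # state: {2, 9, 55, 56, 60, 68, 70, 76, 77, 86}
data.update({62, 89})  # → {2, 9, 55, 56, 60, 62, 68, 70, 76, 77, 86, 89}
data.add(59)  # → {2, 9, 55, 56, 59, 60, 62, 68, 70, 76, 77, 86, 89}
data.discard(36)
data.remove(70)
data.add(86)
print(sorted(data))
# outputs [2, 9, 55, 56, 59, 60, 62, 68, 76, 77, 86, 89]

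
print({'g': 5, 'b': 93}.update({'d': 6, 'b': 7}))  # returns None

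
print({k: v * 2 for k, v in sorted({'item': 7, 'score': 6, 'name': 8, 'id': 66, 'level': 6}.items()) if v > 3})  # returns {'id': 132, 'item': 14, 'level': 12, 'name': 16, 'score': 12}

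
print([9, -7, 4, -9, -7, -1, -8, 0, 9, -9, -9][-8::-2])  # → [-9, -7]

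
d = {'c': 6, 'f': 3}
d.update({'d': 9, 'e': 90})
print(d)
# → {'c': 6, 'f': 3, 'd': 9, 'e': 90}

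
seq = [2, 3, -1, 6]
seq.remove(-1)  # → [2, 3, 6]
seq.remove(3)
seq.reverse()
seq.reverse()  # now [2, 6]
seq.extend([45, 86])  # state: [2, 6, 45, 86]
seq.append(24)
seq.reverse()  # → [24, 86, 45, 6, 2]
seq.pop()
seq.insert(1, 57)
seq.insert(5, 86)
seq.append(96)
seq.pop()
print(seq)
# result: [24, 57, 86, 45, 6, 86]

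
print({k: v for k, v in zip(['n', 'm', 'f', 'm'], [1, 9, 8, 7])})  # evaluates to {'n': 1, 'm': 7, 'f': 8}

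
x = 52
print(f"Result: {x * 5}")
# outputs Result: 260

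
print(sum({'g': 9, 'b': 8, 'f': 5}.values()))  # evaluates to 22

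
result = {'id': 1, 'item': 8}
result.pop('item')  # 8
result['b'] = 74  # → {'id': 1, 'b': 74}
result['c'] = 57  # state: {'id': 1, 'b': 74, 'c': 57}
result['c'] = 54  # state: {'id': 1, 'b': 74, 'c': 54}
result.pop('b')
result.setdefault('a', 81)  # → 81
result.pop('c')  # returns 54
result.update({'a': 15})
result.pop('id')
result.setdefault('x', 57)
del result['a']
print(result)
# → {'x': 57}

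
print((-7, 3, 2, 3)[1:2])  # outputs (3,)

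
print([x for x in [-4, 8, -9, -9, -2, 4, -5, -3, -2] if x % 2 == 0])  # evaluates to [-4, 8, -2, 4, -2]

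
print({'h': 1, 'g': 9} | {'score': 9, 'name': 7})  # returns {'h': 1, 'g': 9, 'score': 9, 'name': 7}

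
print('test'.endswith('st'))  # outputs True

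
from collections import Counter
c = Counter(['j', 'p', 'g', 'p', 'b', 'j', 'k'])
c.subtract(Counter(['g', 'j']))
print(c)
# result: Counter({'p': 2, 'j': 1, 'b': 1, 'k': 1, 'g': 0})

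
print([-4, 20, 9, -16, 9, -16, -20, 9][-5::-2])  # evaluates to [-16, 20]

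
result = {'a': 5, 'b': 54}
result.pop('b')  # 54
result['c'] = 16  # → {'a': 5, 'c': 16}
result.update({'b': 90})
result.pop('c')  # 16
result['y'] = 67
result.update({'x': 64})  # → {'a': 5, 'b': 90, 'y': 67, 'x': 64}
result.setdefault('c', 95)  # 95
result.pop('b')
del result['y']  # {'a': 5, 'x': 64, 'c': 95}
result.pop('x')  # 64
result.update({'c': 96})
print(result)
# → {'a': 5, 'c': 96}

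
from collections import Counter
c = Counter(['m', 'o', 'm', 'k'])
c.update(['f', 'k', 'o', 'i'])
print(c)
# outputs Counter({'m': 2, 'o': 2, 'k': 2, 'f': 1, 'i': 1})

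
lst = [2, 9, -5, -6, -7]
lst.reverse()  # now [-7, -6, -5, 9, 2]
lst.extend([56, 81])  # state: [-7, -6, -5, 9, 2, 56, 81]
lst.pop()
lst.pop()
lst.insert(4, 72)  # [-7, -6, -5, 9, 72, 2]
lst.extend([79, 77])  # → [-7, -6, -5, 9, 72, 2, 79, 77]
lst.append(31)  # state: [-7, -6, -5, 9, 72, 2, 79, 77, 31]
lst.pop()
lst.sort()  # [-7, -6, -5, 2, 9, 72, 77, 79]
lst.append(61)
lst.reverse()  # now [61, 79, 77, 72, 9, 2, -5, -6, -7]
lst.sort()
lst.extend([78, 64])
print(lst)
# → [-7, -6, -5, 2, 9, 61, 72, 77, 79, 78, 64]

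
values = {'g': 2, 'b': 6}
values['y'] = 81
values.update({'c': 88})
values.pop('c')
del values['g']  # {'b': 6, 'y': 81}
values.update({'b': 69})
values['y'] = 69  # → {'b': 69, 'y': 69}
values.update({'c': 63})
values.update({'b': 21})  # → {'b': 21, 'y': 69, 'c': 63}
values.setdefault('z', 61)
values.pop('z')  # 61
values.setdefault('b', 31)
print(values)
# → {'b': 21, 'y': 69, 'c': 63}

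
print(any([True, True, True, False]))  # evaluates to True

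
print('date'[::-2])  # ea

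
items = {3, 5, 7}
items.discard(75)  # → {3, 5, 7}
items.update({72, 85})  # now {3, 5, 7, 72, 85}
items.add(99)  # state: {3, 5, 7, 72, 85, 99}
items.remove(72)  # {3, 5, 7, 85, 99}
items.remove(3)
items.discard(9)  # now {5, 7, 85, 99}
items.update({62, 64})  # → {5, 7, 62, 64, 85, 99}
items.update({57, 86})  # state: {5, 7, 57, 62, 64, 85, 86, 99}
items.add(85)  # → {5, 7, 57, 62, 64, 85, 86, 99}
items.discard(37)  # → {5, 7, 57, 62, 64, 85, 86, 99}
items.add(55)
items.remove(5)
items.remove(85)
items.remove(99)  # {7, 55, 57, 62, 64, 86}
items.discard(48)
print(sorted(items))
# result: [7, 55, 57, 62, 64, 86]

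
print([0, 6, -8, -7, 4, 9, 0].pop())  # 0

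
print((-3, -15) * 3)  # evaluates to (-3, -15, -3, -15, -3, -15)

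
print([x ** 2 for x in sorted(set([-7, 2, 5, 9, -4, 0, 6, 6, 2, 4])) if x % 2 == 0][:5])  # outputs [16, 0, 4, 16, 36]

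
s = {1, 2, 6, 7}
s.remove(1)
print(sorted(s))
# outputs [2, 6, 7]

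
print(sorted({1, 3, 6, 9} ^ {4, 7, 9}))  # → [1, 3, 4, 6, 7]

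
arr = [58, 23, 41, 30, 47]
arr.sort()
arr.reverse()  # [58, 47, 41, 30, 23]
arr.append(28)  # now [58, 47, 41, 30, 23, 28]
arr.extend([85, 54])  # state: [58, 47, 41, 30, 23, 28, 85, 54]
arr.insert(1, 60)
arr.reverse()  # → [54, 85, 28, 23, 30, 41, 47, 60, 58]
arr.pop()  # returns 58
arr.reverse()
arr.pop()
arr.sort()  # [23, 28, 30, 41, 47, 60, 85]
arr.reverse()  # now [85, 60, 47, 41, 30, 28, 23]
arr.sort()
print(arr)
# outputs [23, 28, 30, 41, 47, 60, 85]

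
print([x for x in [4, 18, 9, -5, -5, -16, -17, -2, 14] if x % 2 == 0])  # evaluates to [4, 18, -16, -2, 14]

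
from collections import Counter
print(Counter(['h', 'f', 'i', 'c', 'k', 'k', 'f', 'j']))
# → Counter({'f': 2, 'k': 2, 'h': 1, 'i': 1, 'c': 1, 'j': 1})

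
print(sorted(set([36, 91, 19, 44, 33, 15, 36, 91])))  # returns [15, 19, 33, 36, 44, 91]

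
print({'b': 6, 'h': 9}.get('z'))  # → None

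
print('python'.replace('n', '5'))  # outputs pytho5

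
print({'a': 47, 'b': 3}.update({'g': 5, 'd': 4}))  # None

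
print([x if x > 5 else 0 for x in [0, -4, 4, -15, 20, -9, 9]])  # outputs [0, 0, 0, 0, 20, 0, 9]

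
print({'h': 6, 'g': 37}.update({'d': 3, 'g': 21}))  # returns None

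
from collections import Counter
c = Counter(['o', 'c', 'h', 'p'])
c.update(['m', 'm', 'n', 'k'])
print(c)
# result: Counter({'m': 2, 'o': 1, 'c': 1, 'h': 1, 'p': 1, 'n': 1, 'k': 1})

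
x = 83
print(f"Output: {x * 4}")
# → Output: 332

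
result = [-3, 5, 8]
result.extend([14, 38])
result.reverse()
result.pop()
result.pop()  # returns 5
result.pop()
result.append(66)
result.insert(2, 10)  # [38, 14, 10, 66]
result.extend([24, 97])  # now [38, 14, 10, 66, 24, 97]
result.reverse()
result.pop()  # 38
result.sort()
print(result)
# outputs [10, 14, 24, 66, 97]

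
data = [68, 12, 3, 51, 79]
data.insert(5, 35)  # [68, 12, 3, 51, 79, 35]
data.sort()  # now [3, 12, 35, 51, 68, 79]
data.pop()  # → 79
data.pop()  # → 68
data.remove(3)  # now [12, 35, 51]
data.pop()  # 51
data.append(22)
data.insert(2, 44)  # [12, 35, 44, 22]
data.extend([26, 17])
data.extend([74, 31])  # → [12, 35, 44, 22, 26, 17, 74, 31]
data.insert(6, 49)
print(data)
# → [12, 35, 44, 22, 26, 17, 49, 74, 31]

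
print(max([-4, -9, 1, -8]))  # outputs 1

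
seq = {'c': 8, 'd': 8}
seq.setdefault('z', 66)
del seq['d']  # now {'c': 8, 'z': 66}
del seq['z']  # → {'c': 8}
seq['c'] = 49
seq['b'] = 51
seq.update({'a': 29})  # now {'c': 49, 'b': 51, 'a': 29}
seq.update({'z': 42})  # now {'c': 49, 'b': 51, 'a': 29, 'z': 42}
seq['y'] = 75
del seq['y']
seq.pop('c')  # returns 49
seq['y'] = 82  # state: {'b': 51, 'a': 29, 'z': 42, 'y': 82}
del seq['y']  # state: {'b': 51, 'a': 29, 'z': 42}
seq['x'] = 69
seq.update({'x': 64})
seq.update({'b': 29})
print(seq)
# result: {'b': 29, 'a': 29, 'z': 42, 'x': 64}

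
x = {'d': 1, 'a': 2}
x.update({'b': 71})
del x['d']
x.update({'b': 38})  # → {'a': 2, 'b': 38}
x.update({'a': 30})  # {'a': 30, 'b': 38}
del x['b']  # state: {'a': 30}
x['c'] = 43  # {'a': 30, 'c': 43}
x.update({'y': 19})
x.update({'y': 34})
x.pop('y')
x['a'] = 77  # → {'a': 77, 'c': 43}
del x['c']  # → {'a': 77}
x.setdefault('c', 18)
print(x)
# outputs {'a': 77, 'c': 18}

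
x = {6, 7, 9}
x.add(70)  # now {6, 7, 9, 70}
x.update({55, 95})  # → {6, 7, 9, 55, 70, 95}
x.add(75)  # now {6, 7, 9, 55, 70, 75, 95}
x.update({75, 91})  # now {6, 7, 9, 55, 70, 75, 91, 95}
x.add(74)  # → {6, 7, 9, 55, 70, 74, 75, 91, 95}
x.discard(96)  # {6, 7, 9, 55, 70, 74, 75, 91, 95}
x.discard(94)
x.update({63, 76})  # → {6, 7, 9, 55, 63, 70, 74, 75, 76, 91, 95}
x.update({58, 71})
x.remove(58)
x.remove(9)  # {6, 7, 55, 63, 70, 71, 74, 75, 76, 91, 95}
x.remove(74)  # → {6, 7, 55, 63, 70, 71, 75, 76, 91, 95}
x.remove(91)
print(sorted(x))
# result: [6, 7, 55, 63, 70, 71, 75, 76, 95]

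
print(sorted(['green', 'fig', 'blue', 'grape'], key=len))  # ['fig', 'blue', 'green', 'grape']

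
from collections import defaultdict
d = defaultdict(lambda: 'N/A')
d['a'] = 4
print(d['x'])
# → N/A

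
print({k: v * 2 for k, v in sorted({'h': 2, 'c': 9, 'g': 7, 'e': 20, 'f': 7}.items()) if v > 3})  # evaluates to {'c': 18, 'e': 40, 'f': 14, 'g': 14}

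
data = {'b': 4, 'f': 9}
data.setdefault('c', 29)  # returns 29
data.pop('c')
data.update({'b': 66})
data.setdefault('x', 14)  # 14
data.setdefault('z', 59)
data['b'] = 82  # {'b': 82, 'f': 9, 'x': 14, 'z': 59}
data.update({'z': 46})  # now {'b': 82, 'f': 9, 'x': 14, 'z': 46}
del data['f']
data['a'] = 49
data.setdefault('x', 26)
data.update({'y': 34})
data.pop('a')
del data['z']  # {'b': 82, 'x': 14, 'y': 34}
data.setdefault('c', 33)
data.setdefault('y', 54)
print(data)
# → {'b': 82, 'x': 14, 'y': 34, 'c': 33}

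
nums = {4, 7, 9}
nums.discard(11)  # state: {4, 7, 9}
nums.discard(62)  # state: {4, 7, 9}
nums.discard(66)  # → {4, 7, 9}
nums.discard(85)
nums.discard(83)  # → {4, 7, 9}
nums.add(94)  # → {4, 7, 9, 94}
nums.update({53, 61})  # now {4, 7, 9, 53, 61, 94}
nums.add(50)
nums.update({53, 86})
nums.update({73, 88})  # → {4, 7, 9, 50, 53, 61, 73, 86, 88, 94}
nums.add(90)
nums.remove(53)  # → {4, 7, 9, 50, 61, 73, 86, 88, 90, 94}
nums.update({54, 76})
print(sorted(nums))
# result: [4, 7, 9, 50, 54, 61, 73, 76, 86, 88, 90, 94]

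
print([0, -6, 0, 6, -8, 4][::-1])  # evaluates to [4, -8, 6, 0, -6, 0]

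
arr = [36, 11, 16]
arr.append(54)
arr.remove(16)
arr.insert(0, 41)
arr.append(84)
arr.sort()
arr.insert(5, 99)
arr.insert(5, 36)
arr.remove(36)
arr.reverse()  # [99, 36, 84, 54, 41, 11]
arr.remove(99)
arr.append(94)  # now [36, 84, 54, 41, 11, 94]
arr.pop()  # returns 94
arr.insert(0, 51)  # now [51, 36, 84, 54, 41, 11]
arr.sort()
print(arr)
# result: [11, 36, 41, 51, 54, 84]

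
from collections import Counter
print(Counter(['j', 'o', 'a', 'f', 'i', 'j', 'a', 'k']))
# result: Counter({'j': 2, 'a': 2, 'o': 1, 'f': 1, 'i': 1, 'k': 1})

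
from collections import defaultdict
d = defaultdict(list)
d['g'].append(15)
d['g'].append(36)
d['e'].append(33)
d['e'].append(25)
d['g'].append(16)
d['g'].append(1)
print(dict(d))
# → {'g': [15, 36, 16, 1], 'e': [33, 25]}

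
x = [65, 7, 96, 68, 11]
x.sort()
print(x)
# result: [7, 11, 65, 68, 96]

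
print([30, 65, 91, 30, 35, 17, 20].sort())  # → None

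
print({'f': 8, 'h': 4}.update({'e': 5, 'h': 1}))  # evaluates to None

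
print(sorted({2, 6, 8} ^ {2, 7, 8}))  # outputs [6, 7]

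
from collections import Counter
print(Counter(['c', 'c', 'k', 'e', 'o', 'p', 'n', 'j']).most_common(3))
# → [('c', 2), ('k', 1), ('e', 1)]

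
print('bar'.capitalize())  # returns Bar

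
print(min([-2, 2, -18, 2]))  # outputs -18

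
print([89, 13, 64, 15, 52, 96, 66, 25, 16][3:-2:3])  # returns [15, 66]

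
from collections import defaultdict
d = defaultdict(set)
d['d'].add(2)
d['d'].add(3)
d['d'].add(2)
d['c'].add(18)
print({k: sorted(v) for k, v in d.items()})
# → {'d': [2, 3], 'c': [18]}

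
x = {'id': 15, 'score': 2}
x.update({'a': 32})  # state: {'id': 15, 'score': 2, 'a': 32}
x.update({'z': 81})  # {'id': 15, 'score': 2, 'a': 32, 'z': 81}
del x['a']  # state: {'id': 15, 'score': 2, 'z': 81}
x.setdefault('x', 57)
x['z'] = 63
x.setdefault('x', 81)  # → 57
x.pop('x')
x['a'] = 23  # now {'id': 15, 'score': 2, 'z': 63, 'a': 23}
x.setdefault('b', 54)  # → 54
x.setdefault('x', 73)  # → 73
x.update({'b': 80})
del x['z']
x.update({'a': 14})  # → {'id': 15, 'score': 2, 'a': 14, 'b': 80, 'x': 73}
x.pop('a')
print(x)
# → {'id': 15, 'score': 2, 'b': 80, 'x': 73}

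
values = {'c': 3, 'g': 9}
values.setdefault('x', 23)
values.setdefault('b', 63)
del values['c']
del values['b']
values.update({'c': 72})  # {'g': 9, 'x': 23, 'c': 72}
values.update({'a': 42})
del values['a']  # {'g': 9, 'x': 23, 'c': 72}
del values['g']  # {'x': 23, 'c': 72}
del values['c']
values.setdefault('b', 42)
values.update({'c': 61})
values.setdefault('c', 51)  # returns 61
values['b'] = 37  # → {'x': 23, 'b': 37, 'c': 61}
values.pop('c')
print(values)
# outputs {'x': 23, 'b': 37}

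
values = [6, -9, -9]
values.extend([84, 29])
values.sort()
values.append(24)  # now [-9, -9, 6, 29, 84, 24]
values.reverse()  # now [24, 84, 29, 6, -9, -9]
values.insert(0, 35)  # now [35, 24, 84, 29, 6, -9, -9]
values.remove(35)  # [24, 84, 29, 6, -9, -9]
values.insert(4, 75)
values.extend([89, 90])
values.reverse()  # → [90, 89, -9, -9, 75, 6, 29, 84, 24]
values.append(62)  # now [90, 89, -9, -9, 75, 6, 29, 84, 24, 62]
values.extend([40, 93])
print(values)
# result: [90, 89, -9, -9, 75, 6, 29, 84, 24, 62, 40, 93]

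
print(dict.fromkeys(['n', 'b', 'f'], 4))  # {'n': 4, 'b': 4, 'f': 4}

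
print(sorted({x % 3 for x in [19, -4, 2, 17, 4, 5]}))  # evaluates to [1, 2]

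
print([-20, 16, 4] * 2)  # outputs [-20, 16, 4, -20, 16, 4]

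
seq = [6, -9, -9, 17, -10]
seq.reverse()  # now [-10, 17, -9, -9, 6]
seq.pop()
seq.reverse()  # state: [-9, -9, 17, -10]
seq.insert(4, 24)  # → [-9, -9, 17, -10, 24]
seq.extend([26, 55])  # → [-9, -9, 17, -10, 24, 26, 55]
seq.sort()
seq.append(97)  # [-10, -9, -9, 17, 24, 26, 55, 97]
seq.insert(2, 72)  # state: [-10, -9, 72, -9, 17, 24, 26, 55, 97]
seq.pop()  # 97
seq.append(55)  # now [-10, -9, 72, -9, 17, 24, 26, 55, 55]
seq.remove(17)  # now [-10, -9, 72, -9, 24, 26, 55, 55]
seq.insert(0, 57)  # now [57, -10, -9, 72, -9, 24, 26, 55, 55]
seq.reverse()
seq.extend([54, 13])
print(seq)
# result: [55, 55, 26, 24, -9, 72, -9, -10, 57, 54, 13]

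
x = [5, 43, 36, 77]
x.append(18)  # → [5, 43, 36, 77, 18]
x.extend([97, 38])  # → [5, 43, 36, 77, 18, 97, 38]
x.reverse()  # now [38, 97, 18, 77, 36, 43, 5]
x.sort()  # [5, 18, 36, 38, 43, 77, 97]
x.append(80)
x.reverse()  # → [80, 97, 77, 43, 38, 36, 18, 5]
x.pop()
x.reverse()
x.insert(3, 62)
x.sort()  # [18, 36, 38, 43, 62, 77, 80, 97]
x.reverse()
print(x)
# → [97, 80, 77, 62, 43, 38, 36, 18]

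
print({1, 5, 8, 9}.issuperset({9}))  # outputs True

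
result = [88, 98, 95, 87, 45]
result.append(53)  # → [88, 98, 95, 87, 45, 53]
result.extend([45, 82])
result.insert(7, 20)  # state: [88, 98, 95, 87, 45, 53, 45, 20, 82]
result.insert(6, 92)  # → [88, 98, 95, 87, 45, 53, 92, 45, 20, 82]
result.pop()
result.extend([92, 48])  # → [88, 98, 95, 87, 45, 53, 92, 45, 20, 92, 48]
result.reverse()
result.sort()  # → [20, 45, 45, 48, 53, 87, 88, 92, 92, 95, 98]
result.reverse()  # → [98, 95, 92, 92, 88, 87, 53, 48, 45, 45, 20]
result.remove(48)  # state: [98, 95, 92, 92, 88, 87, 53, 45, 45, 20]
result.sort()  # [20, 45, 45, 53, 87, 88, 92, 92, 95, 98]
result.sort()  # [20, 45, 45, 53, 87, 88, 92, 92, 95, 98]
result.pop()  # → 98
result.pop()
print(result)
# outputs [20, 45, 45, 53, 87, 88, 92, 92]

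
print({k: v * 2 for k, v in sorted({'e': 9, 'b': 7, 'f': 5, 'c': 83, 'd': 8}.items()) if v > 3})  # {'b': 14, 'c': 166, 'd': 16, 'e': 18, 'f': 10}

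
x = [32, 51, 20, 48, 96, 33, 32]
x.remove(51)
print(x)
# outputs [32, 20, 48, 96, 33, 32]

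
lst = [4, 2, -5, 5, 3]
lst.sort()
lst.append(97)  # [-5, 2, 3, 4, 5, 97]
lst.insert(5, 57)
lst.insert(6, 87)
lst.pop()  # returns 97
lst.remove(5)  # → [-5, 2, 3, 4, 57, 87]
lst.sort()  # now [-5, 2, 3, 4, 57, 87]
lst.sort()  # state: [-5, 2, 3, 4, 57, 87]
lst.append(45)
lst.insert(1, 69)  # [-5, 69, 2, 3, 4, 57, 87, 45]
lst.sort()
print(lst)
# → [-5, 2, 3, 4, 45, 57, 69, 87]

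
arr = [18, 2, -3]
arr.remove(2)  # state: [18, -3]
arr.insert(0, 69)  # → [69, 18, -3]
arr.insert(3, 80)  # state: [69, 18, -3, 80]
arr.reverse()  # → [80, -3, 18, 69]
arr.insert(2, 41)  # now [80, -3, 41, 18, 69]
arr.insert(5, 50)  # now [80, -3, 41, 18, 69, 50]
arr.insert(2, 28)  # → [80, -3, 28, 41, 18, 69, 50]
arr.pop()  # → 50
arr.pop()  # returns 69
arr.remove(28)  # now [80, -3, 41, 18]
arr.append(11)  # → [80, -3, 41, 18, 11]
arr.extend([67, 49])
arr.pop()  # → 49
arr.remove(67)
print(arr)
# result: [80, -3, 41, 18, 11]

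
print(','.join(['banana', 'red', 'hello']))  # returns banana,red,hello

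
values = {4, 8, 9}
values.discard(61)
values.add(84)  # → {4, 8, 9, 84}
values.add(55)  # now {4, 8, 9, 55, 84}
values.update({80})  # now {4, 8, 9, 55, 80, 84}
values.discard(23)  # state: {4, 8, 9, 55, 80, 84}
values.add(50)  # {4, 8, 9, 50, 55, 80, 84}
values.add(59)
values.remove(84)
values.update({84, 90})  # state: {4, 8, 9, 50, 55, 59, 80, 84, 90}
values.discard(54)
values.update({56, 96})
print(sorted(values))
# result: [4, 8, 9, 50, 55, 56, 59, 80, 84, 90, 96]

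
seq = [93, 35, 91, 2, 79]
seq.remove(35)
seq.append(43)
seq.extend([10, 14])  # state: [93, 91, 2, 79, 43, 10, 14]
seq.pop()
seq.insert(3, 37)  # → [93, 91, 2, 37, 79, 43, 10]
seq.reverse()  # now [10, 43, 79, 37, 2, 91, 93]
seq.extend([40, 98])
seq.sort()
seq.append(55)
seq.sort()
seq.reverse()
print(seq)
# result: [98, 93, 91, 79, 55, 43, 40, 37, 10, 2]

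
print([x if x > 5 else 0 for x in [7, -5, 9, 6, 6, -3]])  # [7, 0, 9, 6, 6, 0]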